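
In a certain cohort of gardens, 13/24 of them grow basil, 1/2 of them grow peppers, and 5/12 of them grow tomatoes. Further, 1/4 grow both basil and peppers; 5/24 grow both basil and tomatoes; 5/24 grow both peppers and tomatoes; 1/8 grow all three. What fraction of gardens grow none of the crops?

1/12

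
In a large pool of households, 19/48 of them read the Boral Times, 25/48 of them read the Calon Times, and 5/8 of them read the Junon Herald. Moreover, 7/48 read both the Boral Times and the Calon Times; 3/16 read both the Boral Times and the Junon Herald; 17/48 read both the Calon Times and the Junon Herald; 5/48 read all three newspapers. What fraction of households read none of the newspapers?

1/24

By inclusion-exclusion,
P(at least one) = 19/48 + 25/48 + 5/8 − 7/48 − 3/16 − 17/48 + 5/48 = 23/24
P(none) = 1 − 23/24 = 1/24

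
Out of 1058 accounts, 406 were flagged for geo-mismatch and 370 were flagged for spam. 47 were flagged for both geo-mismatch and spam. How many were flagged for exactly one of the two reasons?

682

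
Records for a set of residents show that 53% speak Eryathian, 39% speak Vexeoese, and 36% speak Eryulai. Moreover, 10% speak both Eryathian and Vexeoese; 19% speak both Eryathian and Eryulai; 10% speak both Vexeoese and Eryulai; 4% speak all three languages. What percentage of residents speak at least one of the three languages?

Inclusion–exclusion gives
P(union) = 53 + 39 + 36 − 10 − 19 − 10 + 4 = 93%

93%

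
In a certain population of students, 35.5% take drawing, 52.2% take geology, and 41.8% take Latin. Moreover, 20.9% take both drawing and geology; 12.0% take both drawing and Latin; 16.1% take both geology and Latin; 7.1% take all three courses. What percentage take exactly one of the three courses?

52.8%

Using the inclusion–exclusion count for exactly one event:
P(exactly one) = 35.5 + 52.2 + 41.8 − 2·20.9 − 2·12.0 − 2·16.1 + 3·7.1 = 52.8%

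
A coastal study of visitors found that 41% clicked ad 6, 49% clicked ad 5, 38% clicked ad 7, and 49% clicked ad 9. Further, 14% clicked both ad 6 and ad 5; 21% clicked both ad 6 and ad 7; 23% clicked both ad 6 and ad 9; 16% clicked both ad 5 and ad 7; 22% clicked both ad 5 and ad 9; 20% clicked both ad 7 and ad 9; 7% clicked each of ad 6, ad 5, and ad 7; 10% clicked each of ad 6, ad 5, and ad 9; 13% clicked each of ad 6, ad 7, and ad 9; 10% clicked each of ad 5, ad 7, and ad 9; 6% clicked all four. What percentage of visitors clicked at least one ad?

95%

P(≥1) = 41 + 49 + 38 + 49 − 14 − 21 − 23 − 16 − 22 − 20 + 7 + 10 + 13 + 10 − 6 = 95%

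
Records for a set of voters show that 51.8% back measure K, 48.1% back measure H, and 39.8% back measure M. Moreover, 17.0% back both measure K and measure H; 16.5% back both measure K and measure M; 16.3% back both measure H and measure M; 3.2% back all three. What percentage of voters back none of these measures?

P(union) = 51.8 + 48.1 + 39.8 − 17.0 − 16.5 − 16.3 + 3.2 = 93.1%
P(none) = 100% − 93.1% = 6.9%

6.9%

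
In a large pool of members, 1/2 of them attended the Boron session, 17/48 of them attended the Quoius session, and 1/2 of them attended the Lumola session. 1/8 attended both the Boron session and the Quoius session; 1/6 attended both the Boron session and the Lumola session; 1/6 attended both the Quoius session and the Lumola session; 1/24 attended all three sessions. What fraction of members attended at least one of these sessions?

P(union) = 1/2 + 17/48 + 1/2 − 1/8 − 1/6 − 1/6 + 1/24 = 15/16

15/16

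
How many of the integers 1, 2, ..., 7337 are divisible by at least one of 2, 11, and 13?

Using inclusion–exclusion:
floor(7337/2) + floor(7337/11) + floor(7337/13) − floor(7337/22) − floor(7337/26) − floor(7337/143) + floor(7337/286) = 3668 + 667 + 564 − 333 − 282 − 51 + 25 = 4258

4258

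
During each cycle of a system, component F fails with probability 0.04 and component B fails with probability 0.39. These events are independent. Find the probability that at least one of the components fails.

0.4144

P(none) = (1 − 0.04) × (1 − 0.39) = 0.96 × 0.61 = 0.5856
P(at least one) = 1 − 0.5856 = 0.4144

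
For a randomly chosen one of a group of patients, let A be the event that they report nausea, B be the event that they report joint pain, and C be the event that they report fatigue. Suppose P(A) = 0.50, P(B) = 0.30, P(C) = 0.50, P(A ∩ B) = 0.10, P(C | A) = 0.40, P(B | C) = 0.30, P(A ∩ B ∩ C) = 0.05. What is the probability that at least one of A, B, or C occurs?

0.90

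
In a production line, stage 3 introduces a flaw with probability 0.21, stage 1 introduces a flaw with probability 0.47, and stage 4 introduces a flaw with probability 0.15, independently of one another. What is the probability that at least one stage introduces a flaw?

Independence gives P(none) = ∏(1 − pᵢ).
P(none) = (1 − 0.21) × (1 − 0.47) × (1 − 0.15) = 0.79 × 0.53 × 0.85 = 0.355895
P(at least one) = 1 − 0.355895 = 0.644105

0.644105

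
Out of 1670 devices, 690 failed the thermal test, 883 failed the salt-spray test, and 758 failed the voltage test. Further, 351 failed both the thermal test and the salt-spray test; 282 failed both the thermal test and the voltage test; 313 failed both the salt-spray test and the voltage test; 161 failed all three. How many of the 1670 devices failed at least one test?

|at least one| = 690 + 883 + 758 − 351 − 282 − 313 + 161 = 1546

1546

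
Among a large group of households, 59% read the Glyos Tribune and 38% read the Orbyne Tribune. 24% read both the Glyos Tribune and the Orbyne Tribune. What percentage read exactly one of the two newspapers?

49%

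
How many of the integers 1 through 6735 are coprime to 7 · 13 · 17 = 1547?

5015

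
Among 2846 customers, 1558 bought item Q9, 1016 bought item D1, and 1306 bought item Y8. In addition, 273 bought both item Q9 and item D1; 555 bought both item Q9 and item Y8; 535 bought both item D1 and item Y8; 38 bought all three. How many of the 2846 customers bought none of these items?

Using inclusion–exclusion:
|at least one| = 1558 + 1016 + 1306 − 273 − 555 − 535 + 38 = 2555
None: 2846 − 2555 = 291

291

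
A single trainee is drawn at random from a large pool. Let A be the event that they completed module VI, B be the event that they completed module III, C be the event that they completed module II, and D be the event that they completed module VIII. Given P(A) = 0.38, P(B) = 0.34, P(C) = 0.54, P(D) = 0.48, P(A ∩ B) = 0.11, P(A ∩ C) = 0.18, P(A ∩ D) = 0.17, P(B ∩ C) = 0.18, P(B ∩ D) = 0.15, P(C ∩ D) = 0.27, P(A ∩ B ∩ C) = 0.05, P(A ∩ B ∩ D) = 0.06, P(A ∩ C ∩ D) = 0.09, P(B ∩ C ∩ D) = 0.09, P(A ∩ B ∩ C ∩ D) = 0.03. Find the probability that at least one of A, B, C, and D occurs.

0.94

By inclusion-exclusion,
P(A ∪ B ∪ C ∪ D) = 0.38 + 0.34 + 0.54 + 0.48 − 0.11 − 0.18 − 0.17 − 0.18 − 0.15 − 0.27 + 0.05 + 0.06 + 0.09 + 0.09 − 0.03 = 0.94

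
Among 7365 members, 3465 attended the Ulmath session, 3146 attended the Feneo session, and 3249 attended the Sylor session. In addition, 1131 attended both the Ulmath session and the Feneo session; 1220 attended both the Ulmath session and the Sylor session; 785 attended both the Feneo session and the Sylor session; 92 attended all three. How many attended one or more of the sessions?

6816

|union| = 3465 + 3146 + 3249 − 1131 − 1220 − 785 + 92 = 6816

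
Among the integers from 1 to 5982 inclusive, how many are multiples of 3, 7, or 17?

2764

Using inclusion–exclusion:
floor(5982/3) + floor(5982/7) + floor(5982/17) − floor(5982/21) − floor(5982/51) − floor(5982/119) + floor(5982/357) = 1994 + 854 + 351 − 284 − 117 − 50 + 16 = 2764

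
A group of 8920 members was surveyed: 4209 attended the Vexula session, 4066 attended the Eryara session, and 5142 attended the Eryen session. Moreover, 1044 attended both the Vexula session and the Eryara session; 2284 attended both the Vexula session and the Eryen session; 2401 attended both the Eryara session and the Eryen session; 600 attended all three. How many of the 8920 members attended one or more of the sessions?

8288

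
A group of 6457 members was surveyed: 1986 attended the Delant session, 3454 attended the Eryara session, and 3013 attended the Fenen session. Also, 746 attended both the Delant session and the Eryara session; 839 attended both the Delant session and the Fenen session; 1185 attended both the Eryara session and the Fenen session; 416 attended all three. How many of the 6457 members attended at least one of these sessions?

|union| = 1986 + 3454 + 3013 − 746 − 839 − 1185 + 416 = 6099

6099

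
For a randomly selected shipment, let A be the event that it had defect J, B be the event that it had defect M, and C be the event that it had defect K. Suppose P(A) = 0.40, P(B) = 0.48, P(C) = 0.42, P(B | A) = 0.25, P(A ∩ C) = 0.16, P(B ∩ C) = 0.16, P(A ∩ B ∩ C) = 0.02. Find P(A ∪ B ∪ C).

0.90

P(A ∩ B) = P(A)·P(B|A) = 0.40 × 0.25 = 0.10
By inclusion–exclusion:
P(A ∪ B ∪ C) = 0.40 + 0.48 + 0.42 − 0.10 − 0.16 − 0.16 + 0.02 = 0.90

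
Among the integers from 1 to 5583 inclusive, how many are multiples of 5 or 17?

1379

Inclusion–exclusion gives
1116 + 328 − 65 = 1379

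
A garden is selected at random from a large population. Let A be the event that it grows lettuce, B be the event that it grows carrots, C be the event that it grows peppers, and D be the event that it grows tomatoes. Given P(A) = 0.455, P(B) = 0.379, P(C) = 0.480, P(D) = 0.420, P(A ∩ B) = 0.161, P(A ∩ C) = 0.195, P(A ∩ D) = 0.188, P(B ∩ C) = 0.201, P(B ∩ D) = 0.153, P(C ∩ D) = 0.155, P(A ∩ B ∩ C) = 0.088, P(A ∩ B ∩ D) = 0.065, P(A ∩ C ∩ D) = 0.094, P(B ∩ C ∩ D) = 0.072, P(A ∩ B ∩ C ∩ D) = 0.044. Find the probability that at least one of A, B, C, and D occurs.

0.956

By inclusion–exclusion:
P(A ∪ B ∪ C ∪ D) = 0.455 + 0.379 + 0.480 + 0.420 − 0.161 − 0.195 − 0.188 − 0.201 − 0.153 − 0.155 + 0.088 + 0.065 + 0.094 + 0.072 − 0.044 = 0.956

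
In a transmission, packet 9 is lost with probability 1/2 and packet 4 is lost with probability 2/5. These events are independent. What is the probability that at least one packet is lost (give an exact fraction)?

P(none) = (1 − 1/2) × (1 − 2/5) = 1/2 × 3/5 = 3/10
P(at least one) = 1 − 3/10 = 7/10

7/10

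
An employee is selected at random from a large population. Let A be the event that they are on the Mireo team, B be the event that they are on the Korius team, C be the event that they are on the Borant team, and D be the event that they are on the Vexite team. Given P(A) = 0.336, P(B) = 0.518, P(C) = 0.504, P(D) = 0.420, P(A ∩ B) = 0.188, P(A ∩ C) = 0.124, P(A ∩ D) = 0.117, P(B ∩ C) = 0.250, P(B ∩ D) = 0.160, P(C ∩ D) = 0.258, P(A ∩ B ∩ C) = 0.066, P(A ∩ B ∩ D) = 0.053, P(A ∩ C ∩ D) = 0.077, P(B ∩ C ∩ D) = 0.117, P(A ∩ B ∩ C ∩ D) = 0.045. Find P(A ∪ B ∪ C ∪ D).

0.949

By inclusion-exclusion,
P(A ∪ B ∪ C ∪ D) = 0.336 + 0.518 + 0.504 + 0.420 − 0.188 − 0.124 − 0.117 − 0.250 − 0.160 − 0.258 + 0.066 + 0.053 + 0.077 + 0.117 − 0.045 = 0.949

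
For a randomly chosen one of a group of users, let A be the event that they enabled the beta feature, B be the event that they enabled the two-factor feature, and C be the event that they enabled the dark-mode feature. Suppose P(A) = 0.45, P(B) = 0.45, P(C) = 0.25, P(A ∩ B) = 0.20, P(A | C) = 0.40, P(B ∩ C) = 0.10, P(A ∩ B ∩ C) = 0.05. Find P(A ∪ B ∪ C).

P(A ∩ C) = P(C)·P(A|C) = 0.25 × 0.40 = 0.10
P(A ∪ B ∪ C) = 0.45 + 0.45 + 0.25 − 0.20 − 0.10 − 0.10 + 0.05 = 0.80

0.80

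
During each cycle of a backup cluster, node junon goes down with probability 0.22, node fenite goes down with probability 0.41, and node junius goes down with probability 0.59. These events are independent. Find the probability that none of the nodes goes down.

0.188682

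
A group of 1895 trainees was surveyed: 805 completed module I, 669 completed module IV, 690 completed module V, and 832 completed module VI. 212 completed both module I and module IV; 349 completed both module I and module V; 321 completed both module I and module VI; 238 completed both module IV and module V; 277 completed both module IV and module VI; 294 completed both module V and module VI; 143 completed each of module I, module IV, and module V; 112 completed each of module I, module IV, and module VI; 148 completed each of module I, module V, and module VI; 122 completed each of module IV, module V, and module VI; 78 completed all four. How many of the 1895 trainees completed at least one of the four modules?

|union| = 805 + 669 + 690 + 832 − 212 − 349 − 321 − 238 − 277 − 294 + 143 + 112 + 148 + 122 − 78 = 1752

1752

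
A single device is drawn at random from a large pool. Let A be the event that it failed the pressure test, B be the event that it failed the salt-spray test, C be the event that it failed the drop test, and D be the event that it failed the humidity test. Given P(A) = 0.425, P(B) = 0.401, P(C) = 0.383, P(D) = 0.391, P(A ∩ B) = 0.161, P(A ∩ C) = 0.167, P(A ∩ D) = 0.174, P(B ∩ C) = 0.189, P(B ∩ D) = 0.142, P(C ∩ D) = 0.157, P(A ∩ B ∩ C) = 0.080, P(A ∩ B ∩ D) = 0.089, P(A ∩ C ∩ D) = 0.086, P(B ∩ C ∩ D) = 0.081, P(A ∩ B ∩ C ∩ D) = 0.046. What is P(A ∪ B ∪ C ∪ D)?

Inclusion–exclusion gives
P(A ∪ B ∪ C ∪ D) = 0.425 + 0.401 + 0.383 + 0.391 − 0.161 − 0.167 − 0.174 − 0.189 − 0.142 − 0.157 + 0.080 + 0.089 + 0.086 + 0.081 − 0.046 = 0.900

0.900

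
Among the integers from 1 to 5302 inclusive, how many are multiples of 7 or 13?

1106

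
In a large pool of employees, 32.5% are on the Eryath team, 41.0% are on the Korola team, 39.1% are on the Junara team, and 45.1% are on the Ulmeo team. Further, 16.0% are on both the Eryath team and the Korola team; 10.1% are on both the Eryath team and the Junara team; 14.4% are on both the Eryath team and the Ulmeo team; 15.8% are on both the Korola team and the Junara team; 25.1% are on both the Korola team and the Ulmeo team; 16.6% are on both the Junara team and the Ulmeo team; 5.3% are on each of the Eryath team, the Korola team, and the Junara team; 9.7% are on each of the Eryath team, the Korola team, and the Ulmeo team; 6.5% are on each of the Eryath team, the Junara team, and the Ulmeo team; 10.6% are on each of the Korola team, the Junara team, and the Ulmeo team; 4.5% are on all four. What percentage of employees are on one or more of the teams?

87.3%

Using inclusion–exclusion:
P(≥1) = 32.5 + 41.0 + 39.1 + 45.1 − 16.0 − 10.1 − 14.4 − 15.8 − 25.1 − 16.6 + 5.3 + 9.7 + 6.5 + 10.6 − 4.5 = 87.3%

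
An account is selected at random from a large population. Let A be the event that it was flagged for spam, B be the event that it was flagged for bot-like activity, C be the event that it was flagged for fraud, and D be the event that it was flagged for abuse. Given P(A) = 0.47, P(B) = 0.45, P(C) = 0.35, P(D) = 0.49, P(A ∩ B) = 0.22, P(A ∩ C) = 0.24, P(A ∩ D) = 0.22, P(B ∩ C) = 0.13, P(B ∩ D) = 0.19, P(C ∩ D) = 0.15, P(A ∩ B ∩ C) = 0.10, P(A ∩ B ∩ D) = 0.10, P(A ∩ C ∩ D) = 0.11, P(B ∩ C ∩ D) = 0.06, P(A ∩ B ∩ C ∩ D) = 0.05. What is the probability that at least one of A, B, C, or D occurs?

0.93

Inclusion–exclusion gives
P(A ∪ B ∪ C ∪ D) = 0.47 + 0.45 + 0.35 + 0.49 − 0.22 − 0.24 − 0.22 − 0.13 − 0.19 − 0.15 + 0.10 + 0.10 + 0.11 + 0.06 − 0.05 = 0.93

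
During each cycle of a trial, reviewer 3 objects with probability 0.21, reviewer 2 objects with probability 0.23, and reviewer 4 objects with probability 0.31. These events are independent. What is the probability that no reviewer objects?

0.419727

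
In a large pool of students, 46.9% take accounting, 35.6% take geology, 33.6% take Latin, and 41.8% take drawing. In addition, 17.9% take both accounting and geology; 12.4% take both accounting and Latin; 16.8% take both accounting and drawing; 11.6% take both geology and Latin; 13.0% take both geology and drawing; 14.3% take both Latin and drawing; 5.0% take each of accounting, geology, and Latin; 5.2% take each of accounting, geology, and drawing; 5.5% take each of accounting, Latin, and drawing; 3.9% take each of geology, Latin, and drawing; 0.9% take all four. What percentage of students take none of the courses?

9.4%

P(≥1) = 46.9 + 35.6 + 33.6 + 41.8 − 17.9 − 12.4 − 16.8 − 11.6 − 13.0 − 14.3 + 5.0 + 5.2 + 5.5 + 3.9 − 0.9 = 90.6%
P(none) = 100% − 90.6% = 9.4%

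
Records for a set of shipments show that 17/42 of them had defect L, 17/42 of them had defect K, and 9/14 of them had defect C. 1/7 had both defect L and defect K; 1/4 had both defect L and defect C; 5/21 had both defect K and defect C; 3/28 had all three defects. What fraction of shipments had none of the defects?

1/14

P(at least one) = 17/42 + 17/42 + 9/14 − 1/7 − 1/4 − 5/21 + 3/28 = 13/14
P(none) = 1 − 13/14 = 1/14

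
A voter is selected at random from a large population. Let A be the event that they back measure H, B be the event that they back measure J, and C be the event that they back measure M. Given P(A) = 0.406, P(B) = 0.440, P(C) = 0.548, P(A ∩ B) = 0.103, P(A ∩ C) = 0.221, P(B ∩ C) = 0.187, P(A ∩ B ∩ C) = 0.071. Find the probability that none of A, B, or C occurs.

0.046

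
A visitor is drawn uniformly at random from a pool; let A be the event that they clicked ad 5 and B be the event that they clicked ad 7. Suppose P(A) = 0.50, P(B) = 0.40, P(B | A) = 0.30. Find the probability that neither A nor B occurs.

P(A ∩ B) = P(A)·P(B|A) = 0.50 × 0.30 = 0.15
P(A ∪ B) = 0.50 + 0.40 − 0.15 = 0.75
P(none) = 1 − 0.75 = 0.25

0.25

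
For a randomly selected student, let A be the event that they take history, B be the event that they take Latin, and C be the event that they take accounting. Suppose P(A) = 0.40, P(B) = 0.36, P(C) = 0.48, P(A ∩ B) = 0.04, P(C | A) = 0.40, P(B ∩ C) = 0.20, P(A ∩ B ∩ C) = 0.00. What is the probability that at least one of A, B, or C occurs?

0.84

P(A ∩ C) = P(A)·P(C|A) = 0.40 × 0.40 = 0.16
Apply inclusion-exclusion:
P(A ∪ B ∪ C) = 0.40 + 0.36 + 0.48 − 0.04 − 0.16 − 0.20 + 0.00 = 0.84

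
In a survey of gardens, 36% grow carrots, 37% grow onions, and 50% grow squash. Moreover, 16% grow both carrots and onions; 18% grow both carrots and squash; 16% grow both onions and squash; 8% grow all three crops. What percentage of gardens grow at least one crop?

81%

Inclusion–exclusion gives
P(union) = 36 + 37 + 50 − 16 − 18 − 16 + 8 = 81%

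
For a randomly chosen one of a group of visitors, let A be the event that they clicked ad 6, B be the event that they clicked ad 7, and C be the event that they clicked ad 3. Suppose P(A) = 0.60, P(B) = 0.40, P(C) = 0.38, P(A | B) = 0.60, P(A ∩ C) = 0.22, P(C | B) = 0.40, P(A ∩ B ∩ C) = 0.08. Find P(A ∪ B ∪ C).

0.84

P(A ∩ B) = P(B)·P(A|B) = 0.40 × 0.60 = 0.24
P(B ∩ C) = P(B)·P(C|B) = 0.40 × 0.40 = 0.16
P(A ∪ B ∪ C) = 0.60 + 0.40 + 0.38 − 0.24 − 0.22 − 0.16 + 0.08 = 0.84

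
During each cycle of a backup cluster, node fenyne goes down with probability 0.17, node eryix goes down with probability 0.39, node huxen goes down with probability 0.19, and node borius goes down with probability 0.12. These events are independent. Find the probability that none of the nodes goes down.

Independence gives P(none) = ∏(1 − pᵢ).
P(none) = (1 − 0.17) × (1 − 0.39) × (1 − 0.19) × (1 − 0.12) = 0.83 × 0.61 × 0.81 × 0.88 = 0.36089064

0.36089064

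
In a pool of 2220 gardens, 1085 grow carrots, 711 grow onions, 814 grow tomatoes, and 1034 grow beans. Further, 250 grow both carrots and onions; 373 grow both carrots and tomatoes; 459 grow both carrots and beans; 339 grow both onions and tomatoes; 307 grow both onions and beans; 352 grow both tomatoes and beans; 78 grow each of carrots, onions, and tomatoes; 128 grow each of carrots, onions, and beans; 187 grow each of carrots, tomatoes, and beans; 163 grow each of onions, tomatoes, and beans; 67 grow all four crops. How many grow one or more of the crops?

|at least one| = 1085 + 711 + 814 + 1034 − 250 − 373 − 459 − 339 − 307 − 352 + 78 + 128 + 187 + 163 − 67 = 2053

2053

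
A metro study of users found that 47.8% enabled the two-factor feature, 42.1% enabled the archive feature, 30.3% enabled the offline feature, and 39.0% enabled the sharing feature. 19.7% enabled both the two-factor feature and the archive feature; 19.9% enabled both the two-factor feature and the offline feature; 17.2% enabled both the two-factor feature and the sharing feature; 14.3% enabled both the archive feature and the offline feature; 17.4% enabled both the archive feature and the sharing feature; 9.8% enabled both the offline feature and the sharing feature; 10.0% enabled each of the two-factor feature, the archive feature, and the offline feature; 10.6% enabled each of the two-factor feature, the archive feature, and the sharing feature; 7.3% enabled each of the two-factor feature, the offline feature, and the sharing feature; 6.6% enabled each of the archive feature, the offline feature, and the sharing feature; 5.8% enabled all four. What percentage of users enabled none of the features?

10.4%

By inclusion-exclusion,
P(≥1) = 47.8 + 42.1 + 30.3 + 39.0 − 19.7 − 19.9 − 17.2 − 14.3 − 17.4 − 9.8 + 10.0 + 10.6 + 7.3 + 6.6 − 5.8 = 89.6%
P(none) = 100% − 89.6% = 10.4%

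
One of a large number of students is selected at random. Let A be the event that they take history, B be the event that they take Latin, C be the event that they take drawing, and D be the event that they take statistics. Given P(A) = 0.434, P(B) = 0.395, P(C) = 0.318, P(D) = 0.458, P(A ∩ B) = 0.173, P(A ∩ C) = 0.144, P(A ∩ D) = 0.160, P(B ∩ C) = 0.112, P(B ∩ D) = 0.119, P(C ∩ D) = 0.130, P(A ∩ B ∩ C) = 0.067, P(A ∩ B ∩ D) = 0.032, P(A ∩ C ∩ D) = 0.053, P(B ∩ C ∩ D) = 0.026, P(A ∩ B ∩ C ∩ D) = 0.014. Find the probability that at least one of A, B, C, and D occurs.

0.931

P(A ∪ B ∪ C ∪ D) = 0.434 + 0.395 + 0.318 + 0.458 − 0.173 − 0.144 − 0.160 − 0.112 − 0.119 − 0.130 + 0.067 + 0.032 + 0.053 + 0.026 − 0.014 = 0.931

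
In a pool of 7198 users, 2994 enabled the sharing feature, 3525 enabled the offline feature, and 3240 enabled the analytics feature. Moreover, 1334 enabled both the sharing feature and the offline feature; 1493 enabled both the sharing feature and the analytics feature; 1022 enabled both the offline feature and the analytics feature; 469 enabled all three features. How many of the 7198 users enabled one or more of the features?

Apply inclusion-exclusion:
N(≥1) = 2994 + 3525 + 3240 − 1334 − 1493 − 1022 + 469 = 6379

6379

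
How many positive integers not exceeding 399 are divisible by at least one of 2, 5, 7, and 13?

272

floor(399/2) + floor(399/5) + floor(399/7) + floor(399/13) − floor(399/10) − floor(399/14) − floor(399/26) − floor(399/35) − floor(399/65) − floor(399/91) + floor(399/70) + floor(399/130) + floor(399/182) + floor(399/455) − floor(399/910) = 199 + 79 + 57 + 30 − 39 − 28 − 15 − 11 − 6 − 4 + 5 + 3 + 2 + 0 − 0 = 272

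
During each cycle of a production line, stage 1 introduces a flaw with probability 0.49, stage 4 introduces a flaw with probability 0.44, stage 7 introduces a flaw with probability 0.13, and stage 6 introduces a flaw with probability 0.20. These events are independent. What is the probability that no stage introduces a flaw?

0.1987776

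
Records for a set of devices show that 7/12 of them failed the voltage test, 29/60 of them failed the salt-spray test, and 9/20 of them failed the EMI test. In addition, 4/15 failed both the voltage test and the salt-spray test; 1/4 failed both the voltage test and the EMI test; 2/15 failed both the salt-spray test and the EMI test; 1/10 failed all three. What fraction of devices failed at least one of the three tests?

29/30

P(at least one) = 7/12 + 29/60 + 9/20 − 4/15 − 1/4 − 2/15 + 1/10 = 29/30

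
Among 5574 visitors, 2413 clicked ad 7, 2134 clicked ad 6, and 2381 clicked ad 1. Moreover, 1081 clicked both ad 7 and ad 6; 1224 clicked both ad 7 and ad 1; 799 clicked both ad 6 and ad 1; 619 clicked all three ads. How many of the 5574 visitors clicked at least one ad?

|at least one| = 2413 + 2134 + 2381 − 1081 − 1224 − 799 + 619 = 4443

4443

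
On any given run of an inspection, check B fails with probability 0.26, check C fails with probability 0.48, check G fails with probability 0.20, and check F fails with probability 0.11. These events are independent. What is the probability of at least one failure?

0.7260224

P(none) = (1 − 0.26) × (1 − 0.48) × (1 − 0.20) × (1 − 0.11) = 0.74 × 0.52 × 0.80 × 0.89 = 0.2739776
P(at least one) = 1 − 0.2739776 = 0.7260224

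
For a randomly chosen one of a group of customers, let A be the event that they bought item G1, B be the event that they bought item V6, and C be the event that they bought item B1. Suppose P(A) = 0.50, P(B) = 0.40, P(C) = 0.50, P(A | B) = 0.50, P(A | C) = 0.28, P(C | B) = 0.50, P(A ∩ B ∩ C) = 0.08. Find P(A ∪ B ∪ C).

0.94

P(A ∩ B) = P(B)·P(A|B) = 0.40 × 0.50 = 0.20
P(A ∩ C) = P(C)·P(A|C) = 0.50 × 0.28 = 0.14
P(B ∩ C) = P(B)·P(C|B) = 0.40 × 0.50 = 0.20
P(A ∪ B ∪ C) = 0.50 + 0.40 + 0.50 − 0.20 − 0.14 − 0.20 + 0.08 = 0.94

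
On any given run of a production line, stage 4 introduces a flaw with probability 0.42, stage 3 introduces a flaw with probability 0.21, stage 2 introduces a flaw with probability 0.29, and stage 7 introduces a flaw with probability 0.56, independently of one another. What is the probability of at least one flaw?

P(none) = (1 − 0.42) × (1 − 0.21) × (1 − 0.29) × (1 − 0.56) = 0.58 × 0.79 × 0.71 × 0.44 = 0.14314168
P(at least one) = 1 − 0.14314168 = 0.85685832

0.85685832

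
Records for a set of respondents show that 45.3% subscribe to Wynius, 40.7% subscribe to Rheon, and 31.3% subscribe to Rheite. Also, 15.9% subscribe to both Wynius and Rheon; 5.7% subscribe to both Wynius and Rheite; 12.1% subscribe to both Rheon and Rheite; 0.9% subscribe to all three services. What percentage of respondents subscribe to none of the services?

Inclusion–exclusion gives
P(at least one) = 45.3 + 40.7 + 31.3 − 15.9 − 5.7 − 12.1 + 0.9 = 84.5%
P(none) = 100% − 84.5% = 15.5%

15.5%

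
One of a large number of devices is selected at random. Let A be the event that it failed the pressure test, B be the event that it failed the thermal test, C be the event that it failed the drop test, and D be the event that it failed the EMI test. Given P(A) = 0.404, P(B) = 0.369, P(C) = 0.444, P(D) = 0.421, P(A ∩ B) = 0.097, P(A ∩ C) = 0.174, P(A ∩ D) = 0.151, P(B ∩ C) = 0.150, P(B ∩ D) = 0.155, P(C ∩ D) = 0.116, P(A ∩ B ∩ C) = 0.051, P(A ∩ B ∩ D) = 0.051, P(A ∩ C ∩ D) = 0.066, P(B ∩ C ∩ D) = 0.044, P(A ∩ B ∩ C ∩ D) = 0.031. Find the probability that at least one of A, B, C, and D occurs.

0.976

P(A ∪ B ∪ C ∪ D) = 0.404 + 0.369 + 0.444 + 0.421 − 0.097 − 0.174 − 0.151 − 0.150 − 0.155 − 0.116 + 0.051 + 0.051 + 0.066 + 0.044 − 0.031 = 0.976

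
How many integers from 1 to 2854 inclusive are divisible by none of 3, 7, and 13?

1506

Inclusion–exclusion gives
floor(2854/3) + floor(2854/7) + floor(2854/13) − floor(2854/21) − floor(2854/39) − floor(2854/91) + floor(2854/273) = 951 + 407 + 219 − 135 − 73 − 31 + 10 = 1348
2854 − 1348 = 1506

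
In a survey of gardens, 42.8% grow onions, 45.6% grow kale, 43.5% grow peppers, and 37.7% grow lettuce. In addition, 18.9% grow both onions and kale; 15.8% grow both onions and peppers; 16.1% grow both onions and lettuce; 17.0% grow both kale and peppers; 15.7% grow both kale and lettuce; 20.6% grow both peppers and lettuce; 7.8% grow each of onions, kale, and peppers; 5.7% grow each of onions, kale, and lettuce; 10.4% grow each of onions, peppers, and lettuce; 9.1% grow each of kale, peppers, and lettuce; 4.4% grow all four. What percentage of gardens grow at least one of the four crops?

94.1%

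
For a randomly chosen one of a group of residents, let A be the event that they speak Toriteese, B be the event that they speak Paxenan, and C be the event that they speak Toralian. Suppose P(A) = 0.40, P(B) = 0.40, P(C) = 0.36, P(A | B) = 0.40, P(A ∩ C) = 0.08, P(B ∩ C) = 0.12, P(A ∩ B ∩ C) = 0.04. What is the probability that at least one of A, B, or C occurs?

P(A ∩ B) = P(B)·P(A|B) = 0.40 × 0.40 = 0.16
P(A ∪ B ∪ C) = 0.40 + 0.40 + 0.36 − 0.16 − 0.08 − 0.12 + 0.04 = 0.84

0.84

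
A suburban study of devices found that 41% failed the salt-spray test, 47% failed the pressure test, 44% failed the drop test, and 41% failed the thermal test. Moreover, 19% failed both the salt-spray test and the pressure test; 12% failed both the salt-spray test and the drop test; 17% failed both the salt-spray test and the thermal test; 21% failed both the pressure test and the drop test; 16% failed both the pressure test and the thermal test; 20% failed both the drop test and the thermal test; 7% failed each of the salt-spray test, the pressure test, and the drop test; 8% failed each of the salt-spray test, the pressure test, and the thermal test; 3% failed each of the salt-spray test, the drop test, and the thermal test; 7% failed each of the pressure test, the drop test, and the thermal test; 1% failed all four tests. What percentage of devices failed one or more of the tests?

92%

P(union) = 41 + 47 + 44 + 41 − 19 − 12 − 17 − 21 − 16 − 20 + 7 + 8 + 3 + 7 − 1 = 92%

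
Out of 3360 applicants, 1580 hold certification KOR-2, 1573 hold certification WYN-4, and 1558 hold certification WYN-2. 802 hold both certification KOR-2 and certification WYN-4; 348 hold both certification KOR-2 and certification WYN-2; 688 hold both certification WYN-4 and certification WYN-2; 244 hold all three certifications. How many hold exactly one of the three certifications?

1767

N(exactly one) = 1580 + 1573 + 1558 − 2·802 − 2·348 − 2·688 + 3·244 = 1767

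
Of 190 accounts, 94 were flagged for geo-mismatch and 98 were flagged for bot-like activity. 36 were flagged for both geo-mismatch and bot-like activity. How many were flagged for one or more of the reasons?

156

N(≥1) = 94 + 98 − 36 = 156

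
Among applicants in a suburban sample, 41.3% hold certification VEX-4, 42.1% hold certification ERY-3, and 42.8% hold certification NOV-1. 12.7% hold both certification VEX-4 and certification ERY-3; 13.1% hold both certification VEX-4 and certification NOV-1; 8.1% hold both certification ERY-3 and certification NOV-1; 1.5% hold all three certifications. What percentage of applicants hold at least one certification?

By inclusion–exclusion:
P(at least one) = 41.3 + 42.1 + 42.8 − 12.7 − 13.1 − 8.1 + 1.5 = 93.8%

93.8%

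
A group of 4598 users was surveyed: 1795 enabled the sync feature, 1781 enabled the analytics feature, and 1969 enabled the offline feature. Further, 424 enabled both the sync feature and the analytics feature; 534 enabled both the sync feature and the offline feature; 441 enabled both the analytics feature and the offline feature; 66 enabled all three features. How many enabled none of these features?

386

Using inclusion–exclusion:
N(≥1) = 1795 + 1781 + 1969 − 424 − 534 − 441 + 66 = 4212
None: 4598 − 4212 = 386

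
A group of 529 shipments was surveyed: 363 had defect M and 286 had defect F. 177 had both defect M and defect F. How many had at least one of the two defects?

472

|at least one| = 363 + 286 − 177 = 472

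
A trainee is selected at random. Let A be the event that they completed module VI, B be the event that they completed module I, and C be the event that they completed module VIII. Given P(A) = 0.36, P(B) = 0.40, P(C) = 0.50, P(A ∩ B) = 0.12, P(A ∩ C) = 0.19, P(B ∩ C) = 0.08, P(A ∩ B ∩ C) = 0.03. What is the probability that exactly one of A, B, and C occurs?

By inclusion–exclusion (exactly-one form):
P(exactly one) = 0.36 + 0.40 + 0.50 − 2·0.12 − 2·0.19 − 2·0.08 + 3·0.03 = 0.57

0.57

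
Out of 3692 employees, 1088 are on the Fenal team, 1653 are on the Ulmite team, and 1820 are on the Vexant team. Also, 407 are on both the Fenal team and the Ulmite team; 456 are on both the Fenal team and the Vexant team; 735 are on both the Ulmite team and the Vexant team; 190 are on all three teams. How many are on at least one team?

3153

Using inclusion–exclusion:
N(≥1) = 1088 + 1653 + 1820 − 407 − 456 − 735 + 190 = 3153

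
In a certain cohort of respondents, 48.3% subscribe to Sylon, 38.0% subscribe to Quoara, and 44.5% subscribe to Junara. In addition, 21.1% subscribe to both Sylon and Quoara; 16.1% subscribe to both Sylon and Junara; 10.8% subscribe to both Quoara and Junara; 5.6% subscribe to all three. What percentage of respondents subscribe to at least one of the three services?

Using inclusion–exclusion:
P(union) = 48.3 + 38.0 + 44.5 − 21.1 − 16.1 − 10.8 + 5.6 = 88.4%

88.4%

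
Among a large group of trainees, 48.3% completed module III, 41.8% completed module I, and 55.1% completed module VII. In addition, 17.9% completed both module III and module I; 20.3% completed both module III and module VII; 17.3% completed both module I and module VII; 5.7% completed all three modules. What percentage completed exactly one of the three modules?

By inclusion–exclusion (exactly-one form):
P(exactly one) = 48.3 + 41.8 + 55.1 − 2·17.9 − 2·20.3 − 2·17.3 + 3·5.7 = 51.3%

51.3%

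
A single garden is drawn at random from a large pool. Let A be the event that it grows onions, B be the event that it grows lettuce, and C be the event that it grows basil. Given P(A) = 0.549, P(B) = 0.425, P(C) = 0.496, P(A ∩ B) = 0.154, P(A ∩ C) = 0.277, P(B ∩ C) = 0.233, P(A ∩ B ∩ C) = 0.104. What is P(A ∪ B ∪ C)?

By inclusion-exclusion,
P(A ∪ B ∪ C) = 0.549 + 0.425 + 0.496 − 0.154 − 0.277 − 0.233 + 0.104 = 0.910

0.910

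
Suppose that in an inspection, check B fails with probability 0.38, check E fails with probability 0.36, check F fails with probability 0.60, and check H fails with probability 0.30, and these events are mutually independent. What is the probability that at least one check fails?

0.888896

P(none) = (1 − 0.38) × (1 − 0.36) × (1 − 0.60) × (1 − 0.30) = 0.62 × 0.64 × 0.40 × 0.70 = 0.111104
P(at least one) = 1 − 0.111104 = 0.888896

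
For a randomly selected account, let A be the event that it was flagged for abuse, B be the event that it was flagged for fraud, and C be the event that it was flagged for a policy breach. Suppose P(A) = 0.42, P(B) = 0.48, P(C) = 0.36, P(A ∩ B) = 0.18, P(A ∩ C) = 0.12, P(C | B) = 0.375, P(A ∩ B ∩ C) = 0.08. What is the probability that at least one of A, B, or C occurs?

P(B ∩ C) = P(B)·P(C|B) = 0.48 × 0.375 = 0.18
By inclusion-exclusion,
P(A ∪ B ∪ C) = 0.42 + 0.48 + 0.36 − 0.18 − 0.12 − 0.18 + 0.08 = 0.86

0.86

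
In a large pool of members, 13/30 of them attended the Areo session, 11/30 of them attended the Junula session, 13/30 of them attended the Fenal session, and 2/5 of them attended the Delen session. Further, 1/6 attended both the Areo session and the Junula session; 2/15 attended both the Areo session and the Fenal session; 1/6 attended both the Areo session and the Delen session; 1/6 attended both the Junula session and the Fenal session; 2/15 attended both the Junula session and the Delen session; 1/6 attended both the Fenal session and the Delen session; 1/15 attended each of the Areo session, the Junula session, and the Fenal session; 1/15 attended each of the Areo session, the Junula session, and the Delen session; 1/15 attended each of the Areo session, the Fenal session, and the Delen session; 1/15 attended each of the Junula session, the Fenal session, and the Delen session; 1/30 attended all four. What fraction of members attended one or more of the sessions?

P(union) = 13/30 + 11/30 + 13/30 + 2/5 − 1/6 − 2/15 − 1/6 − 1/6 − 2/15 − 1/6 + 1/15 + 1/15 + 1/15 + 1/15 − 1/30 = 14/15

14/15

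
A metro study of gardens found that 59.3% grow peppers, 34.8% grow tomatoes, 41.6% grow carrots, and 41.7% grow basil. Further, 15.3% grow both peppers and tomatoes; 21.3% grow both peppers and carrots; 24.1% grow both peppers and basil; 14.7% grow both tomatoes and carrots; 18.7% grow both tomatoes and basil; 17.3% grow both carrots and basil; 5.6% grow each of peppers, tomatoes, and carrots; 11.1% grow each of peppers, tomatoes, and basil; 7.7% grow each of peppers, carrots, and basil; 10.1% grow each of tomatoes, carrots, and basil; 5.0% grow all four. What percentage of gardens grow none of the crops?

P(≥1) = 59.3 + 34.8 + 41.6 + 41.7 − 15.3 − 21.3 − 24.1 − 14.7 − 18.7 − 17.3 + 5.6 + 11.1 + 7.7 + 10.1 − 5.0 = 95.5%
P(none) = 100% − 95.5% = 4.5%

4.5%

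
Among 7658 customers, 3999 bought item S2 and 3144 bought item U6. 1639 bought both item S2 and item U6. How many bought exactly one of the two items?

Using the inclusion–exclusion count for exactly one event:
|exactly one| = 3999 + 3144 − 2·1639 = 3865

3865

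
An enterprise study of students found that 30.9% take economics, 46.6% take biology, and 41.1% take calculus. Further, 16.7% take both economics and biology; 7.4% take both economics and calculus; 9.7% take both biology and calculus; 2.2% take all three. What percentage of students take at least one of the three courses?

By inclusion-exclusion,
P(union) = 30.9 + 46.6 + 41.1 − 16.7 − 7.4 − 9.7 + 2.2 = 87.0%

87.0%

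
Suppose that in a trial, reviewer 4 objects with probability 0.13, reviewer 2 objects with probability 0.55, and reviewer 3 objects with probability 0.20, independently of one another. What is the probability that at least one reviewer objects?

Since the events are independent, P(none) is the product of the individual non-occurrence probabilities.
P(none) = (1 − 0.13) × (1 − 0.55) × (1 − 0.20) = 0.87 × 0.45 × 0.80 = 0.3132
P(at least one) = 1 − 0.3132 = 0.6868

0.6868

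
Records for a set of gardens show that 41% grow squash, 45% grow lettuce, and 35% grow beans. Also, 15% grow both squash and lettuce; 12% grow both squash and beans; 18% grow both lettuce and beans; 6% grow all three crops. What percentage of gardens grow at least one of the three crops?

82%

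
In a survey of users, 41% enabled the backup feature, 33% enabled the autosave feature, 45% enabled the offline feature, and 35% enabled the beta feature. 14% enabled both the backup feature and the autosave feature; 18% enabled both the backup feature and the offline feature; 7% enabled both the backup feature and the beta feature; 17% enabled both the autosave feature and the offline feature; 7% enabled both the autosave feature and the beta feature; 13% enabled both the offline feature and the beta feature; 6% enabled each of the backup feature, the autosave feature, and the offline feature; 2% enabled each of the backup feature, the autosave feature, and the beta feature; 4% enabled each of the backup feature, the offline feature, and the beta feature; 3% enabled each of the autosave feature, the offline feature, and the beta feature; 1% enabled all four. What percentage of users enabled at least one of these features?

92%

By inclusion-exclusion,
P(≥1) = 41 + 33 + 45 + 35 − 14 − 18 − 7 − 17 − 7 − 13 + 6 + 2 + 4 + 3 − 1 = 92%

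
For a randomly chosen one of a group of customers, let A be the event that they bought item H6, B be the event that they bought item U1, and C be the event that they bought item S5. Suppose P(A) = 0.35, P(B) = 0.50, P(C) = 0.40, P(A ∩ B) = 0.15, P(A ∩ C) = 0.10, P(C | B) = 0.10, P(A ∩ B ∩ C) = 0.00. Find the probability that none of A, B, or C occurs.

0.05

P(B ∩ C) = P(B)·P(C|B) = 0.50 × 0.10 = 0.05
Apply inclusion-exclusion:
P(A ∪ B ∪ C) = 0.35 + 0.50 + 0.40 − 0.15 − 0.10 − 0.05 + 0.00 = 0.95
P(none) = 1 − 0.95 = 0.05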